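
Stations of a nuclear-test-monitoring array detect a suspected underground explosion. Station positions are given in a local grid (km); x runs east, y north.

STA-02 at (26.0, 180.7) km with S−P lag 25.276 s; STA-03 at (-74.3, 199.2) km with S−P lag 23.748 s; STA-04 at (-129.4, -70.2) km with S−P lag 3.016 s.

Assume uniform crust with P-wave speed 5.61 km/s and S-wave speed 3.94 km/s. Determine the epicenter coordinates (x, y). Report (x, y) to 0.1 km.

Distance from S−P lag: d = Δt · v_P v_S / (v_P − v_S) = Δt · (5.61·3.94)/(5.61−3.94) ≈ 13.2356·Δt.
So d_STA-02 = 334.54, d_STA-03 = 314.32, d_STA-04 = 39.92 km.
Circle about each station: (x − 26.0)² + (y − 180.7)² = 334.54²; (x + 74.3)² + (y − 199.2)² = 314.32²; (x + 129.4)² + (y + 70.2)² = 39.92².
Subtracting pairs of circle equations eliminates x²+y² and gives linear equations (the radical axes):
-200.6 x + 37.0 y = 24992.59
-310.8 x − 501.8 y = 98667.32
Solving the 2×2 system: x ≈ -144.4, y ≈ -107.2 km.
Check against STA-02 (with the unrounded x, y): √((x − 26.0)²+(y − 180.7)²) = 334.54 ≈ 334.54 km. ✓

(-144.4, -107.2)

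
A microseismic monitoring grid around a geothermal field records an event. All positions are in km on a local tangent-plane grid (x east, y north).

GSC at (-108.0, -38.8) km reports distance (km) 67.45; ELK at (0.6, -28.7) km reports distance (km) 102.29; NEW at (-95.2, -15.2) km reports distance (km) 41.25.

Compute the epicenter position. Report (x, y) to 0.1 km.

Circle about each station: (x + 108.0)² + (y + 38.8)² = 67.45²; (x − 0.6)² + (y + 28.7)² = 102.29²; (x + 95.2)² + (y + 15.2)² = 41.25².
Subtracting pairs of circle equations eliminates x²+y² and gives linear equations (the radical axes):
217.2 x + 20.2 y = -18259.13
25.6 x + 47.2 y = -1027.42
Solving the 2×2 system: x ≈ -86.4, y ≈ 25.1 km.
Check against GSC (with the unrounded x, y): √((x + 108.0)²+(y + 38.8)²) = 67.45 ≈ 67.45 km. ✓

x ≈ -86.4 km, y ≈ 25.1 km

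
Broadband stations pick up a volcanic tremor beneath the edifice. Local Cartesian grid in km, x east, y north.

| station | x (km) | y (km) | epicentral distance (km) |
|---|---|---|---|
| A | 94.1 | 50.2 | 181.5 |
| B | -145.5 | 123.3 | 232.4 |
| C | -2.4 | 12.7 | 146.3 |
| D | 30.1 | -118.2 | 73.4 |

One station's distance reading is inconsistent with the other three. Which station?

C

Solve using three stations at a time. Using A, B, D (subtract circle equations pairwise → linear system) gives (x, y) ≈ (-32.6, -79.8).
Distances from that point to each station vs reported:
  A: calculated 181.5 vs reported 181.5 → residual 0.0 km
  B: calculated 232.4 vs reported 232.4 → residual 0.0 km
  C: calculated 97.3 vs reported 146.3 → residual 49.0 km
  D: calculated 73.5 vs reported 73.4 → residual 0.1 km
A, B, D are mutually consistent (residuals ≈ 0); C is off by 49.0 km.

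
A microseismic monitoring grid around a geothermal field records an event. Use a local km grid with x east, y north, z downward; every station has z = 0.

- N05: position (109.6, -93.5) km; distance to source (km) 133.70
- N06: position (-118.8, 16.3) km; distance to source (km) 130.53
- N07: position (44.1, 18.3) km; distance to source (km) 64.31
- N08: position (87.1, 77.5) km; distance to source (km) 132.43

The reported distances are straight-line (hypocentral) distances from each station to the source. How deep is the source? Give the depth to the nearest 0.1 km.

depth ≈ 31.4 km

Each station gives a sphere (x−x_i)² + (y−y_i)² + z² = d_i² (stations at z=0).
Subtracting the N05 sphere from N06 and N07: z² cancels, leaving linear equations in x and y:
-456.8 x + 219.6 y = -5537.67
-131.0 x + 223.6 y = -4734.80
Solving: x ≈ 2.705, y ≈ -19.591 km (keep extra digits for the depth step; rounded: 2.7, -19.6).
Then from the N05 sphere: z² = 133.70² − (x − 109.6)² − (y + 93.5)² with x = 2.705, y = -19.591, so z ≈ 31.410 ≈ 31.4 km.
Check against N08 (with the unrounded solution): distance 132.42 ≈ 132.43 km. ✓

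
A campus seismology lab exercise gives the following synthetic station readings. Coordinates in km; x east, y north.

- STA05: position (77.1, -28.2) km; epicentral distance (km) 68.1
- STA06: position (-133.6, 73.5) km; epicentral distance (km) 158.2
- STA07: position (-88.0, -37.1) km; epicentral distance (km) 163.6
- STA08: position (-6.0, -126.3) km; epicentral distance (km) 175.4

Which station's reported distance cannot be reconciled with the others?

Solve using three stations at a time. Using STA05, STA07, STA08 (subtract circle equations pairwise → linear system) gives (x, y) ≈ (57.8, 37.1).
Distances from that point to each station vs reported:
  STA05: calculated 68.1 vs reported 68.1 → residual 0.0 km
  STA06: calculated 194.8 vs reported 158.2 → residual 36.6 km
  STA07: calculated 163.6 vs reported 163.6 → residual 0.0 km
  STA08: calculated 175.4 vs reported 175.4 → residual 0.0 km
STA05, STA07, STA08 are mutually consistent (residuals ≈ 0); STA06 is off by 36.6 km.

STA06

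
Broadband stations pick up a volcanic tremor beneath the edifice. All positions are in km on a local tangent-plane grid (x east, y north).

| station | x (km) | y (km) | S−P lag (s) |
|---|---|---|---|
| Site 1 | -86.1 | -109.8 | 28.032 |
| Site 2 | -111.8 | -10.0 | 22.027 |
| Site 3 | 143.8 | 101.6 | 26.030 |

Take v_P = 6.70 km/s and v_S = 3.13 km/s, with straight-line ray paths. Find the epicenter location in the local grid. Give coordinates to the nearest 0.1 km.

13.8 km east, 21.1 km north

Distance from S−P lag: d = Δt · v_P v_S / (v_P − v_S) = Δt · (6.70·3.13)/(6.70−3.13) ≈ 5.8742·Δt.
So d_Site 1 = 164.67, d_Site 2 = 129.39, d_Site 3 = 152.91 km.
Circle about each station: (x + 86.1)² + (y + 109.8)² = 164.67²; (x + 111.8)² + (y + 10.0)² = 129.39²; (x − 143.8)² + (y − 101.6)² = 152.91².
Subtracting pairs of circle equations eliminates x²+y² and gives linear equations (the radical axes):
-51.4 x + 199.6 y = 3504.43
459.8 x + 422.8 y = 15266.49
Solving the 2×2 system: x ≈ 13.8, y ≈ 21.1 km.
Check against Site 1 (with the unrounded x, y): √((x + 86.1)²+(y + 109.8)²) = 164.67 ≈ 164.67 km. ✓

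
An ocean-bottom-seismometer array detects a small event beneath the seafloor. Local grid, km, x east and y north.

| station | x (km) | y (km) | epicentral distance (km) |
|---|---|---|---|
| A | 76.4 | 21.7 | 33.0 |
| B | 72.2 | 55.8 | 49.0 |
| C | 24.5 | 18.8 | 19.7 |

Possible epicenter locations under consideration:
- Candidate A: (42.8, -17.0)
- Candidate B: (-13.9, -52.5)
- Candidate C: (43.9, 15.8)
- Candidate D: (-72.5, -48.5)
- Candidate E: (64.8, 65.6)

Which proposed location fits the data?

Candidate C

For each candidate, compare |candidate − station| to the reported distance:
Candidate A: residuals A 18.3, B 29.5, C 20.5 → max 29.5 km
Candidate B: residuals A 83.9, B 89.4, C 61.3 → max 89.4 km
Candidate C: residuals A 0.0, B 0.0, C 0.1 → max 0.1 km
Candidate D: residuals A 131.6, B 129.4, C 98.4 → max 131.6 km
Candidate E: residuals A 12.4, B 36.7, C 42.1 → max 42.1 km
Only Candidate C has all residuals ≈ 0.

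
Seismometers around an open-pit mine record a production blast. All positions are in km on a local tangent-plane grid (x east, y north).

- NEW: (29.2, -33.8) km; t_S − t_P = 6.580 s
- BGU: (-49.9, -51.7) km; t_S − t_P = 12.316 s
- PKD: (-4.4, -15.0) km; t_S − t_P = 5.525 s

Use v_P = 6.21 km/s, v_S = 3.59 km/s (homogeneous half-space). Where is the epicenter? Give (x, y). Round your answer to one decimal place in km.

Distance from S−P lag: d = Δt · v_P v_S / (v_P − v_S) = Δt · (6.21·3.59)/(6.21−3.59) ≈ 8.5091·Δt.
So d_NEW = 55.99, d_BGU = 104.80, d_PKD = 47.01 km.
Circle about each station: (x − 29.2)² + (y + 33.8)² = 55.99²; (x + 49.9)² + (y + 51.7)² = 104.80²; (x + 4.4)² + (y + 15.0)² = 47.01².
Subtracting the NEW equation from the BGU and PKD equations removes the quadratic terms:
-158.2 x − 35.8 y = -4680.34
-67.2 x + 37.6 y = -825.78
Solving the 2×2 system: x ≈ 24.6, y ≈ 22.0 km.

(24.6, 22.0)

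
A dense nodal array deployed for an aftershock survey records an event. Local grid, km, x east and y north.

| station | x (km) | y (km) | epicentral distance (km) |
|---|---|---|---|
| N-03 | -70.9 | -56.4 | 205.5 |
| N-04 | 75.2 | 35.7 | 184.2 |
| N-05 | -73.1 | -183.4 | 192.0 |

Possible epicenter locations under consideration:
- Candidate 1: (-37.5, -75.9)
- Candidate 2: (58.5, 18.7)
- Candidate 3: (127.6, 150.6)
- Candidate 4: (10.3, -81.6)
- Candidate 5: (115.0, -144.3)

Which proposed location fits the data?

For each candidate, compare |candidate − station| to the reported distance:
Candidate 1: residuals N-03 166.8, N-04 25.6, N-05 78.8 → max 166.8 km
Candidate 2: residuals N-03 55.9, N-04 160.4, N-05 49.2 → max 160.4 km
Candidate 3: residuals N-03 81.3, N-04 57.9, N-05 197.7 → max 197.7 km
Candidate 4: residuals N-03 120.5, N-04 50.1, N-05 60.4 → max 120.5 km
Candidate 5: residuals N-03 0.1, N-04 0.1, N-05 0.1 → max 0.1 km
Only Candidate 5 has all residuals ≈ 0.

Candidate 5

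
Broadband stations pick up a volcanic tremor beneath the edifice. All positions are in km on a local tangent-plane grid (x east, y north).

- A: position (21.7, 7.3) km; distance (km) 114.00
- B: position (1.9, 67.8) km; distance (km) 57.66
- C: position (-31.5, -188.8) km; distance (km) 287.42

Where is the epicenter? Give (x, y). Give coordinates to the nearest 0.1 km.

Circle about each station: (x − 21.7)² + (y − 7.3)² = 114.00²; (x − 1.9)² + (y − 67.8)² = 57.66²; (x + 31.5)² + (y + 188.8)² = 287.42².
Subtracting the A equation from the B and C equations removes the quadratic terms:
-39.6 x + 121.0 y = 13747.59
-106.4 x − 392.2 y = -33500.75
Solving the 2×2 system: x ≈ -47.1, y ≈ 98.2 km.
Check against A (with the unrounded x, y): √((x − 21.7)²+(y − 7.3)²) = 114.01 ≈ 114.00 km. ✓

(-47.1, 98.2)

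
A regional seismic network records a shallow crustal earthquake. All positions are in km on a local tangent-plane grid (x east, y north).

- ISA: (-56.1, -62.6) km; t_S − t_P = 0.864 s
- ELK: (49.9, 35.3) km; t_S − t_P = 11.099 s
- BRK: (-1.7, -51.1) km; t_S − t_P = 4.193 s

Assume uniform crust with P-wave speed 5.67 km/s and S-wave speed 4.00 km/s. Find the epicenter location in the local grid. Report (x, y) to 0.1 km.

Distance from S−P lag: d = Δt · v_P v_S / (v_P − v_S) = Δt · (5.67·4.00)/(5.67−4.00) ≈ 13.5808·Δt.
So d_ISA = 11.73, d_ELK = 150.73, d_BRK = 56.94 km.
Circle about each station: (x + 56.1)² + (y + 62.6)² = 11.73²; (x − 49.9)² + (y − 35.3)² = 150.73²; (x + 1.7)² + (y + 51.1)² = 56.94².
Subtracting the ISA equation from the ELK and BRK equations removes the quadratic terms:
212.0 x + 195.8 y = -25911.81
108.8 x + 23.0 y = -7556.44
Solving the 2×2 system: x ≈ -53.8, y ≈ -74.1 km.
Check against ISA (with the unrounded x, y): √((x + 56.1)²+(y + 62.6)²) = 11.73 ≈ 11.73 km. ✓

-53.8 km east, -74.1 km north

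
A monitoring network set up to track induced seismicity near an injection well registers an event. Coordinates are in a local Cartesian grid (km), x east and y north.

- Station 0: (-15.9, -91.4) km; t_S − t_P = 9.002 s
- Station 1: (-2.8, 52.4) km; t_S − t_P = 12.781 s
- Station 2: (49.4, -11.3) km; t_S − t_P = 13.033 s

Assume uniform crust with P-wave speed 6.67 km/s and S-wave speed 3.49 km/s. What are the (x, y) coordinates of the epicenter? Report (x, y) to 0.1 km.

-43.8 km east, -31.7 km north

Distance from S−P lag: d = Δt · v_P v_S / (v_P − v_S) = Δt · (6.67·3.49)/(6.67−3.49) ≈ 7.3202·Δt.
So d_Station 0 = 65.90, d_Station 1 = 93.56, d_Station 2 = 95.40 km.
Circle about each station: (x + 15.9)² + (y + 91.4)² = 65.90²; (x + 2.8)² + (y − 52.4)² = 93.56²; (x − 49.4)² + (y + 11.3)² = 95.40².
Subtracting the Station 0 equation from the Station 1 and Station 2 equations removes the quadratic terms:
26.2 x + 287.6 y = -10263.83
130.6 x + 160.2 y = -10797.07
Solving the 2×2 system: x ≈ -43.8, y ≈ -31.7 km.
Check against Station 0 (with the unrounded x, y): √((x + 15.9)²+(y + 91.4)²) = 65.89 ≈ 65.90 km. ✓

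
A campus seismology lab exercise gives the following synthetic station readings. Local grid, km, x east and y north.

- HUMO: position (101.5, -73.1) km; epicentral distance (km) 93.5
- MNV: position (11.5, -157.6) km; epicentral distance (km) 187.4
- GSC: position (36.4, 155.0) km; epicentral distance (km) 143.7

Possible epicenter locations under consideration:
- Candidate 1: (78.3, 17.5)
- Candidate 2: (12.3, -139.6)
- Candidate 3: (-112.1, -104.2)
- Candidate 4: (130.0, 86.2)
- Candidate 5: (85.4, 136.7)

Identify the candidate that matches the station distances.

Candidate 1

For each candidate, compare |candidate − station| to the reported distance:
Candidate 1: residuals HUMO 0.0, MNV 0.0, GSC 0.0 → max 0.0 km
Candidate 2: residuals HUMO 17.8, MNV 169.4, GSC 151.9 → max 169.4 km
Candidate 3: residuals HUMO 122.4, MNV 52.8, GSC 155.0 → max 155.0 km
Candidate 4: residuals HUMO 68.3, MNV 83.7, GSC 27.5 → max 83.7 km
Candidate 5: residuals HUMO 116.9, MNV 116.0, GSC 91.4 → max 116.9 km
Only Candidate 1 has all residuals ≈ 0.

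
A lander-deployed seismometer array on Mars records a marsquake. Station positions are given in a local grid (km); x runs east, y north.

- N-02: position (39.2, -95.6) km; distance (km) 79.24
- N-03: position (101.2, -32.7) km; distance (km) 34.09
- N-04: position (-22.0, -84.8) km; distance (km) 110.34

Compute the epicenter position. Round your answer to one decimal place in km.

68.8 km east, -22.1 km north

Circle about each station: (x − 39.2)² + (y + 95.6)² = 79.24²; (x − 101.2)² + (y + 32.7)² = 34.09²; (x + 22.0)² + (y + 84.8)² = 110.34².
Subtracting pairs of circle equations eliminates x²+y² and gives linear equations (the radical axes):
124.0 x + 125.8 y = 5751.58
-122.4 x + 21.6 y = -8896.90
Solving the 2×2 system: x ≈ 68.8, y ≈ -22.1 km.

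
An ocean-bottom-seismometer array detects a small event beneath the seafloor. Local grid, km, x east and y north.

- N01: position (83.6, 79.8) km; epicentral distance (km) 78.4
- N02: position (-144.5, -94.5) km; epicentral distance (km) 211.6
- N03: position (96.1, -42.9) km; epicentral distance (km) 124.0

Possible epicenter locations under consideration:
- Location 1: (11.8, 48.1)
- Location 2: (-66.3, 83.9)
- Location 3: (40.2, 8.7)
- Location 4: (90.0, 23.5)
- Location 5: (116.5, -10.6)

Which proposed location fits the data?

For each candidate, compare |candidate − station| to the reported distance:
Location 1: residuals N01 0.1, N02 0.0, N03 0.0 → max 0.1 km
Location 2: residuals N01 71.6, N02 16.8, N03 82.0 → max 82.0 km
Location 3: residuals N01 4.9, N02 0.0, N03 47.9 → max 47.9 km
Location 4: residuals N01 21.7, N02 50.9, N03 57.3 → max 57.3 km
Location 5: residuals N01 17.8, N02 62.6, N03 85.8 → max 85.8 km
Only Location 1 has all residuals ≈ 0.

Location 1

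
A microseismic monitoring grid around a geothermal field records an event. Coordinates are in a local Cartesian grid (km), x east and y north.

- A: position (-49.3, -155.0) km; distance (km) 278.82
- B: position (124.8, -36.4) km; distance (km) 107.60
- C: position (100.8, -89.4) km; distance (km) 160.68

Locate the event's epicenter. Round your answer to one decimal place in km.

Circle about each station: (x + 49.3)² + (y + 155.0)² = 278.82²; (x − 124.8)² + (y + 36.4)² = 107.60²; (x − 100.8)² + (y + 89.4)² = 160.68².
Subtracting pairs of circle equations eliminates x²+y² and gives linear equations (the radical axes):
348.2 x + 237.2 y = 56607.34
300.2 x + 131.2 y = 43620.04
Solving the 2×2 system: x ≈ 114.4, y ≈ 70.7 km.

114.4 km east, 70.7 km north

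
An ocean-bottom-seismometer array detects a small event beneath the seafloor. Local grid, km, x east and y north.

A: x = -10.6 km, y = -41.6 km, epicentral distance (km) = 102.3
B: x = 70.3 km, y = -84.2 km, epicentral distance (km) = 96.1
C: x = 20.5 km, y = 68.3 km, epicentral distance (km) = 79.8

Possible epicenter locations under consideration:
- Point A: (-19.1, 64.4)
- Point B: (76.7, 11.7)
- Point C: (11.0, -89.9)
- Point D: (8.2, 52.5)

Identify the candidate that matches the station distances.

For each candidate, compare |candidate − station| to the reported distance:
Point A: residuals A 4.0, B 77.3, C 40.0 → max 77.3 km
Point B: residuals A 0.0, B 0.0, C 0.0 → max 0.0 km
Point C: residuals A 49.4, B 36.5, C 78.7 → max 78.7 km
Point D: residuals A 6.3, B 54.0, C 59.8 → max 59.8 km
Only Point B has all residuals ≈ 0.

Point B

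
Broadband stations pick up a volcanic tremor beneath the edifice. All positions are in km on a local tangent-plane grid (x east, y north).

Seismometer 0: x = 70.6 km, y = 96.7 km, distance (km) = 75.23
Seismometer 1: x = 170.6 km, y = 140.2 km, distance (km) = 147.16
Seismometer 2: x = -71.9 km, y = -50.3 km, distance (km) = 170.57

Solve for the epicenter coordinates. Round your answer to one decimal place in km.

Circle about each station: (x − 70.6)² + (y − 96.7)² = 75.23²; (x − 170.6)² + (y − 140.2)² = 147.16²; (x + 71.9)² + (y + 50.3)² = 170.57².
Subtracting the Seismometer 0 equation from the Seismometer 1 and Seismometer 2 equations removes the quadratic terms:
200.0 x + 87.0 y = 18428.64
-285.0 x − 294.0 y = -30070.12
Solving the 2×2 system: x ≈ 82.4, y ≈ 22.4 km.

82.4 km east, 22.4 km north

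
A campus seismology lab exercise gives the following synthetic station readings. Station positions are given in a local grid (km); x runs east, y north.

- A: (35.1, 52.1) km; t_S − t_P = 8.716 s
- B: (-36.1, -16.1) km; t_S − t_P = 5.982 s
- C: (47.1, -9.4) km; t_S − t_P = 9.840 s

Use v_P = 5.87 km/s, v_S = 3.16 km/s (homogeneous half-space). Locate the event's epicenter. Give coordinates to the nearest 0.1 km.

Distance from S−P lag: d = Δt · v_P v_S / (v_P − v_S) = Δt · (5.87·3.16)/(5.87−3.16) ≈ 6.8447·Δt.
So d_A = 59.66, d_B = 40.95, d_C = 67.35 km.
Circle about each station: (x − 35.1)² + (y − 52.1)² = 59.66²; (x + 36.1)² + (y + 16.1)² = 40.95²; (x − 47.1)² + (y + 9.4)² = 67.35².
Subtracting pairs of circle equations eliminates x²+y² and gives linear equations (the radical axes):
-142.4 x − 136.4 y = -501.59
24.0 x − 123.0 y = -2616.36
Solving the 2×2 system: x ≈ -14.2, y ≈ 18.5 km.
Check against A (with the unrounded x, y): √((x − 35.1)²+(y − 52.1)²) = 59.66 ≈ 59.66 km. ✓

x ≈ -14.2 km, y ≈ 18.5 km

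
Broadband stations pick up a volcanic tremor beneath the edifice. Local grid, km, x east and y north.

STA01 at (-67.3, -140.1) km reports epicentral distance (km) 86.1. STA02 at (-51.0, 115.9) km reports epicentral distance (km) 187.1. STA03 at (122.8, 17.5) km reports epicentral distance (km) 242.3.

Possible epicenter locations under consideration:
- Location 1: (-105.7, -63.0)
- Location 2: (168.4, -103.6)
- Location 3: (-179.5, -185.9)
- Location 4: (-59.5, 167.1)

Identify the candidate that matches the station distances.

Location 1

For each candidate, compare |candidate − station| to the reported distance:
Location 1: residuals STA01 0.0, STA02 0.0, STA03 0.0 → max 0.0 km
Location 2: residuals STA01 152.4, STA02 123.2, STA03 112.9 → max 152.4 km
Location 3: residuals STA01 35.1, STA02 140.9, STA03 122.1 → max 140.9 km
Location 4: residuals STA01 221.2, STA02 135.2, STA03 6.5 → max 221.2 km
Only Location 1 has all residuals ≈ 0.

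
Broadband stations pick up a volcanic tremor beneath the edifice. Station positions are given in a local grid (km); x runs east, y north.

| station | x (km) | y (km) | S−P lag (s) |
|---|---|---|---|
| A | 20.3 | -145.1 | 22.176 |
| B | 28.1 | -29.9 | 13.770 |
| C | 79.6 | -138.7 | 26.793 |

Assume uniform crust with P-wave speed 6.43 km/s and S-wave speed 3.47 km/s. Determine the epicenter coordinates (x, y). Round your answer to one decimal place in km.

x ≈ -73.0 km, y ≈ -6.4 km

Distance from S−P lag: d = Δt · v_P v_S / (v_P − v_S) = Δt · (6.43·3.47)/(6.43−3.47) ≈ 7.5379·Δt.
So d_A = 167.16, d_B = 103.80, d_C = 201.96 km.
Circle about each station: (x − 20.3)² + (y + 145.1)² = 167.16²; (x − 28.1)² + (y + 29.9)² = 103.80²; (x − 79.6)² + (y + 138.7)² = 201.96².
Subtracting the A equation from the B and C equations removes the quadratic terms:
15.6 x + 230.4 y = -2614.45
118.6 x + 12.8 y = -8737.63
Solving the 2×2 system: x ≈ -73.0, y ≈ -6.4 km.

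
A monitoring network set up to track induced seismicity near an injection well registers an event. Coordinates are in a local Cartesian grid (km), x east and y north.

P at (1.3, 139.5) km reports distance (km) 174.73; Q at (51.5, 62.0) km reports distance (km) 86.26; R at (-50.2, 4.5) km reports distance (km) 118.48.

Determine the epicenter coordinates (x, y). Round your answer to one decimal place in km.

Circle about each station: (x − 1.3)² + (y − 139.5)² = 174.73²; (x − 51.5)² + (y − 62.0)² = 86.26²; (x + 50.2)² + (y − 4.5)² = 118.48².
Subtracting pairs of circle equations eliminates x²+y² and gives linear equations (the radical axes):
100.4 x − 155.0 y = 10124.10
-103.0 x − 270.0 y = -428.59
Solving the 2×2 system: x ≈ 65.0, y ≈ -23.2 km.
Check against P (with the unrounded x, y): √((x − 1.3)²+(y − 139.5)²) = 174.74 ≈ 174.73 km. ✓

65.0 km east, -23.2 km north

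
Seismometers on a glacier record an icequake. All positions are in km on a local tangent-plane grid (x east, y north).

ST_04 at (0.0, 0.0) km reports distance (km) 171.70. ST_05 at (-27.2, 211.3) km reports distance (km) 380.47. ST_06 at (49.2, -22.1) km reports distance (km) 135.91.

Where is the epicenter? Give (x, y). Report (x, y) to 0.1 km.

Circle about each station: x² + y² = 171.70²; (x + 27.2)² + (y − 211.3)² = 380.47²; (x − 49.2)² + (y + 22.1)² = 135.91².
Subtracting the ST_04 equation from the ST_05 and ST_06 equations removes the quadratic terms:
-54.4 x + 422.6 y = -69889.00
98.4 x − 44.2 y = 13918.41
Solving the 2×2 system: x ≈ 71.3, y ≈ -156.2 km.

71.3 km east, -156.2 km north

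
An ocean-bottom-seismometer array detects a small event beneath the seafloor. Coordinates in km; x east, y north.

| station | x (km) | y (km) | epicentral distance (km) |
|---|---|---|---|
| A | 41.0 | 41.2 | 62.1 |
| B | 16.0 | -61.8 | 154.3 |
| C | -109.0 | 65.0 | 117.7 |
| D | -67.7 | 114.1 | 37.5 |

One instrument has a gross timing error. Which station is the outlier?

D

Solve using three stations at a time. Using A, B, C (subtract circle equations pairwise → linear system) gives (x, y) ≈ (5.5, 92.1).
Distances from that point to each station vs reported:
  A: calculated 62.1 vs reported 62.1 → residual 0.0 km
  B: calculated 154.3 vs reported 154.3 → residual 0.0 km
  C: calculated 117.7 vs reported 117.7 → residual 0.0 km
  D: calculated 76.4 vs reported 37.5 → residual 38.9 km
A, B, C are mutually consistent (residuals ≈ 0); D is off by 38.9 km.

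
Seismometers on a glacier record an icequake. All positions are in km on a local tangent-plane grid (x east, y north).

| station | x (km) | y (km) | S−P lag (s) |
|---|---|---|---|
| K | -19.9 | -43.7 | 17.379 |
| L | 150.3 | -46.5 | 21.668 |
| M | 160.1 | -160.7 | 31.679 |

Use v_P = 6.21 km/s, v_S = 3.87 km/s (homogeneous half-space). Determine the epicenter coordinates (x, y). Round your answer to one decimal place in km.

x ≈ 16.2 km, y ≈ 131.1 km

Distance from S−P lag: d = Δt · v_P v_S / (v_P − v_S) = Δt · (6.21·3.87)/(6.21−3.87) ≈ 10.2704·Δt.
So d_K = 178.49, d_L = 222.54, d_M = 325.36 km.
Circle about each station: (x + 19.9)² + (y + 43.7)² = 178.49²; (x − 150.3)² + (y + 46.5)² = 222.54²; (x − 160.1)² + (y + 160.7)² = 325.36².
Subtracting pairs of circle equations eliminates x²+y² and gives linear equations (the radical axes):
340.4 x − 5.6 y = 4781.27
360.0 x − 234.0 y = -24849.65
Solving the 2×2 system: x ≈ 16.2, y ≈ 131.1 km.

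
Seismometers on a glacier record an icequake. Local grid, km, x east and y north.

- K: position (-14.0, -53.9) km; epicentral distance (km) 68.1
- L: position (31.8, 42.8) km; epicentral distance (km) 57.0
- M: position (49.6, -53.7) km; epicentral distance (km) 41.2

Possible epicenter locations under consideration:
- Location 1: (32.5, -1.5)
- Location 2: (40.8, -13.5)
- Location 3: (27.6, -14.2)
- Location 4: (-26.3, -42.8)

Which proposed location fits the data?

Location 2

For each candidate, compare |candidate − station| to the reported distance:
Location 1: residuals K 2.0, L 12.7, M 13.7 → max 13.7 km
Location 2: residuals K 0.0, L 0.0, M 0.0 → max 0.0 km
Location 3: residuals K 10.6, L 0.2, M 4.0 → max 10.6 km
Location 4: residuals K 51.5, L 46.5, M 35.5 → max 51.5 km
Only Location 2 has all residuals ≈ 0.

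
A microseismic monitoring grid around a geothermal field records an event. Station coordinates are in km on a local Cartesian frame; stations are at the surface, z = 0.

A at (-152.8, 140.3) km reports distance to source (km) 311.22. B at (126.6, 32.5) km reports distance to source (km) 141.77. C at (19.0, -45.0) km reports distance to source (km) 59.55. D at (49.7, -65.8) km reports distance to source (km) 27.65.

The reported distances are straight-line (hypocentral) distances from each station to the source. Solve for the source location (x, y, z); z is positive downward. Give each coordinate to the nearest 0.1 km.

Each station gives a sphere (x−x_i)² + (y−y_i)² + z² = d_i² (stations at z=0).
Subtracting the A sphere from B and C: z² cancels, leaving linear equations in x and y:
558.8 x − 215.6 y = 50811.04
343.6 x − 370.6 y = 52665.76
Solving: x ≈ 56.205, y ≈ -90.000 km (keep extra digits for the depth step; rounded: 56.2, -90.0).
Then from the A sphere: z² = 311.22² − (x + 152.8)² − (y − 140.3)² with x = 56.205, y = -90.000, so z ≈ 11.692 ≈ 11.7 km.
Check against D (with the unrounded solution): distance 27.66 ≈ 27.65 km. ✓

x ≈ 56.2 km, y ≈ -90.0 km, depth ≈ 11.7 km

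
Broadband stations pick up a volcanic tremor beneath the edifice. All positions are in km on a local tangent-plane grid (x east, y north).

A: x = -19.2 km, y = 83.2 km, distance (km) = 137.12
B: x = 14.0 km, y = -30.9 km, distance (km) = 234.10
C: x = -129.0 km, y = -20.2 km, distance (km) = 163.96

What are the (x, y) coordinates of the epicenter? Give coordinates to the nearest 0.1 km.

x ≈ -142.5 km, y ≈ 143.2 km

Circle about each station: (x + 19.2)² + (y − 83.2)² = 137.12²; (x − 14.0)² + (y + 30.9)² = 234.10²; (x + 129.0)² + (y + 20.2)² = 163.96².
Subtracting pairs of circle equations eliminates x²+y² and gives linear equations (the radical axes):
66.4 x − 228.2 y = -42140.99
-219.6 x − 206.8 y = 1677.17
Solving the 2×2 system: x ≈ -142.5, y ≈ 143.2 km.
Check against A (with the unrounded x, y): √((x + 19.2)²+(y − 83.2)²) = 137.12 ≈ 137.12 km. ✓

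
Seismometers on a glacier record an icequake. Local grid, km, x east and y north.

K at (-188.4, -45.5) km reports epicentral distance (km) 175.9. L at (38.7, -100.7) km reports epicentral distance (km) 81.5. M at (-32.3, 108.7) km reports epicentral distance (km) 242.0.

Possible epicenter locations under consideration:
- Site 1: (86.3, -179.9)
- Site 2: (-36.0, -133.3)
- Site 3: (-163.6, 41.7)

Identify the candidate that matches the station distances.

Site 2

For each candidate, compare |candidate − station| to the reported distance:
Site 1: residuals K 129.9, L 10.9, M 70.0 → max 129.9 km
Site 2: residuals K 0.0, L 0.0, M 0.0 → max 0.0 km
Site 3: residuals K 85.2, L 165.9, M 94.6 → max 165.9 km
Only Site 2 has all residuals ≈ 0.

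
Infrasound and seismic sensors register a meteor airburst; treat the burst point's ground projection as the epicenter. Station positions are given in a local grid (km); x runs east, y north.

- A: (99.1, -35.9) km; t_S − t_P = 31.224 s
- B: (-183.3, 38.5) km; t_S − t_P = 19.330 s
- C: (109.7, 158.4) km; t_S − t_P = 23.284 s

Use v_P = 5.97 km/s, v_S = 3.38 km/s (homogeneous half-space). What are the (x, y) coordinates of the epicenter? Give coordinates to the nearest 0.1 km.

(-70.6, 138.4)

Distance from S−P lag: d = Δt · v_P v_S / (v_P − v_S) = Δt · (5.97·3.38)/(5.97−3.38) ≈ 7.7910·Δt.
So d_A = 243.27, d_B = 150.60, d_C = 181.40 km.
Circle about each station: (x − 99.1)² + (y + 35.9)² = 243.27²; (x + 183.3)² + (y − 38.5)² = 150.60²; (x − 109.7)² + (y − 158.4)² = 181.40².
Subtracting pairs of circle equations eliminates x²+y² and gives linear equations (the radical axes):
-564.8 x + 148.8 y = 60471.45
21.2 x + 388.6 y = 52289.36
Solving the 2×2 system: x ≈ -70.6, y ≈ 138.4 km.
Check against A (with the unrounded x, y): √((x − 99.1)²+(y + 35.9)²) = 243.28 ≈ 243.27 km. ✓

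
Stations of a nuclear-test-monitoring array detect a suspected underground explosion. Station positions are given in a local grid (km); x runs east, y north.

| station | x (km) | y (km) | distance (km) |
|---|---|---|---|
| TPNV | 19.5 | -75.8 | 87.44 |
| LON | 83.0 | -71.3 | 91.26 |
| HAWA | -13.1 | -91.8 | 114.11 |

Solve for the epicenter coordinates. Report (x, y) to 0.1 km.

Circle about each station: (x − 19.5)² + (y + 75.8)² = 87.44²; (x − 83.0)² + (y + 71.3)² = 91.26²; (x + 13.1)² + (y + 91.8)² = 114.11².
Subtracting the TPNV equation from the LON and HAWA equations removes the quadratic terms:
127.0 x + 9.0 y = 5164.17
-65.2 x − 32.0 y = -2902.38
Solving the 2×2 system: x ≈ 40.0, y ≈ 9.2 km.
Check against TPNV (with the unrounded x, y): √((x − 19.5)²+(y + 75.8)²) = 87.41 ≈ 87.44 km. ✓

40.0 km east, 9.2 km north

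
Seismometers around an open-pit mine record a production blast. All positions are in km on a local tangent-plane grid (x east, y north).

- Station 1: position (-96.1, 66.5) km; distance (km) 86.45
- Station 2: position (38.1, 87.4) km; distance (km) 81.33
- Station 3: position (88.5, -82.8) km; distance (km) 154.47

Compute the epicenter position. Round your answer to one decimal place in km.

Circle about each station: (x + 96.1)² + (y − 66.5)² = 86.45²; (x − 38.1)² + (y − 87.4)² = 81.33²; (x − 88.5)² + (y + 82.8)² = 154.47².
Subtracting the Station 1 equation from the Station 2 and Station 3 equations removes the quadratic terms:
268.4 x + 41.8 y = -3708.06
369.2 x − 298.6 y = -15356.75
Solving the 2×2 system: x ≈ -18.3, y ≈ 28.8 km.
Check against Station 1 (with the unrounded x, y): √((x + 96.1)²+(y − 66.5)²) = 86.45 ≈ 86.45 km. ✓

(-18.3, 28.8)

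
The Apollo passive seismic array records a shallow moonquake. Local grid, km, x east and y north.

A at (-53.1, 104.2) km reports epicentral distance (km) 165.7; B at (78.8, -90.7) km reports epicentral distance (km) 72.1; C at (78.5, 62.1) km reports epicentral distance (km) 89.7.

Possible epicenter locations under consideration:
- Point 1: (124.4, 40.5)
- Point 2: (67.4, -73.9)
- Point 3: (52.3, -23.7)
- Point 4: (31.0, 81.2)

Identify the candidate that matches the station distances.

For each candidate, compare |candidate − station| to the reported distance:
Point 1: residuals A 22.9, B 66.8, C 39.0 → max 66.8 km
Point 2: residuals A 49.3, B 51.8, C 46.8 → max 51.8 km
Point 3: residuals A 0.0, B 0.0, C 0.0 → max 0.0 km
Point 4: residuals A 78.5, B 106.3, C 38.5 → max 106.3 km
Only Point 3 has all residuals ≈ 0.

Point 3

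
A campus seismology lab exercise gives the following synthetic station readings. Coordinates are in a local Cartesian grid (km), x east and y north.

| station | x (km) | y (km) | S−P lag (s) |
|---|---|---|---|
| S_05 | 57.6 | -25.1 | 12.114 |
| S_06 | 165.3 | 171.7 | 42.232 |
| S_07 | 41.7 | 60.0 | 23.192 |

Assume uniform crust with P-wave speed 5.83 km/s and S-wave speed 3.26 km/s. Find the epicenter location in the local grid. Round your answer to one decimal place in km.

x ≈ 33.2 km, y ≈ -111.3 km

Distance from S−P lag: d = Δt · v_P v_S / (v_P − v_S) = Δt · (5.83·3.26)/(5.83−3.26) ≈ 7.3953·Δt.
So d_S_05 = 89.59, d_S_06 = 312.32, d_S_07 = 171.51 km.
Circle about each station: (x − 57.6)² + (y + 25.1)² = 89.59²; (x − 165.3)² + (y − 171.7)² = 312.32²; (x − 41.7)² + (y − 60.0)² = 171.51².
Subtracting the S_05 equation from the S_06 and S_07 equations removes the quadratic terms:
215.4 x + 393.6 y = -36660.20
-31.8 x + 170.2 y = -19998.19
Solving the 2×2 system: x ≈ 33.2, y ≈ -111.3 km.
Check against S_05 (with the unrounded x, y): √((x − 57.6)²+(y + 25.1)²) = 89.59 ≈ 89.59 km. ✓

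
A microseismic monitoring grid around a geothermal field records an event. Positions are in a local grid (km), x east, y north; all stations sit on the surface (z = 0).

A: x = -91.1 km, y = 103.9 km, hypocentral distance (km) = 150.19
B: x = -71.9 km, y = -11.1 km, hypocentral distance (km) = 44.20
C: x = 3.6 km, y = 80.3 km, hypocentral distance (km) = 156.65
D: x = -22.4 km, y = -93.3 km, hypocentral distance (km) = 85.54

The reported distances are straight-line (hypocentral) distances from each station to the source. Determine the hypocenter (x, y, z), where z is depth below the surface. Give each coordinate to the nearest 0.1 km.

Each station gives a sphere (x−x_i)² + (y−y_i)² + z² = d_i² (stations at z=0).
Subtracting the A sphere from B and C: z² cancels, leaving linear equations in x and y:
38.4 x − 230.0 y = 6801.80
189.4 x − 47.2 y = -14615.56
Solving: x ≈ -88.208, y ≈ -44.300 km (keep extra digits for the depth step; rounded: -88.2, -44.3).
Then from the A sphere: z² = 150.19² − (x + 91.1)² − (y − 103.9)² with x = -88.208, y = -44.300, so z ≈ 24.196 ≈ 24.2 km.

(-88.2, -44.3, 24.2)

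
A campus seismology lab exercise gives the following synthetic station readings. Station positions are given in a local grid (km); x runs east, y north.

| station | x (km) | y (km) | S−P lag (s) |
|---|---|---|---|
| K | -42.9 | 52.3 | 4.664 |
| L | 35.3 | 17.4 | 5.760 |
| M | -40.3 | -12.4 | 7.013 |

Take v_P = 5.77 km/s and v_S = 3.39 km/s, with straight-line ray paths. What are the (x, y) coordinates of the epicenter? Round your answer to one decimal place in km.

x ≈ -8.4 km, y ≈ 35.6 km

Distance from S−P lag: d = Δt · v_P v_S / (v_P − v_S) = Δt · (5.77·3.39)/(5.77−3.39) ≈ 8.2186·Δt.
So d_K = 38.33, d_L = 47.34, d_M = 57.64 km.
Circle about each station: (x + 42.9)² + (y − 52.3)² = 38.33²; (x − 35.3)² + (y − 17.4)² = 47.34²; (x + 40.3)² + (y + 12.4)² = 57.64².
Subtracting the K equation from the L and M equations removes the quadratic terms:
156.4 x − 69.8 y = -3798.74
5.2 x − 129.4 y = -4651.03
Solving the 2×2 system: x ≈ -8.4, y ≈ 35.6 km.
Check against K (with the unrounded x, y): √((x + 42.9)²+(y − 52.3)²) = 38.33 ≈ 38.33 km. ✓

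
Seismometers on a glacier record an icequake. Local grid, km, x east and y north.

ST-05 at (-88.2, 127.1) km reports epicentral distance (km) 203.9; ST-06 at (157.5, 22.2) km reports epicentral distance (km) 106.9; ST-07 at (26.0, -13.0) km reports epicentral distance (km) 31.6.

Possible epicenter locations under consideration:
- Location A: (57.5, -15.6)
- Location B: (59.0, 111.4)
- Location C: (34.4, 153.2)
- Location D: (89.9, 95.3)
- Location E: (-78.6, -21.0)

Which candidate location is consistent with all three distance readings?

For each candidate, compare |candidate − station| to the reported distance:
Location A: residuals ST-05 0.0, ST-06 0.0, ST-07 0.0 → max 0.0 km
Location B: residuals ST-05 55.9, ST-06 26.0, ST-07 97.1 → max 97.1 km
Location C: residuals ST-05 78.6, ST-06 72.9, ST-07 134.8 → max 134.8 km
Location D: residuals ST-05 23.0, ST-06 7.3, ST-07 94.1 → max 94.1 km
Location E: residuals ST-05 55.5, ST-06 133.1, ST-07 73.3 → max 133.1 km
Only Location A has all residuals ≈ 0.

Location A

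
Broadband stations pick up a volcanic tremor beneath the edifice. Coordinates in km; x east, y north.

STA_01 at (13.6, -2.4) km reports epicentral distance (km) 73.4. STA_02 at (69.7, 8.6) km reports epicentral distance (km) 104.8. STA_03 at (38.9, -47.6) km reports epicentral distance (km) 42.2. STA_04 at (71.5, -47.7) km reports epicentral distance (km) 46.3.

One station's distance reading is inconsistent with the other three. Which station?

Solve using three stations at a time. Using STA_01, STA_02, STA_03 (subtract circle equations pairwise → linear system) gives (x, y) ≈ (7.2, -75.6).
Distances from that point to each station vs reported:
  STA_01: calculated 73.4 vs reported 73.4 → residual 0.0 km
  STA_02: calculated 104.8 vs reported 104.8 → residual 0.0 km
  STA_03: calculated 42.3 vs reported 42.2 → residual 0.1 km
  STA_04: calculated 70.1 vs reported 46.3 → residual 23.8 km
STA_01, STA_02, STA_03 are mutually consistent (residuals ≈ 0); STA_04 is off by 23.8 km.

STA_04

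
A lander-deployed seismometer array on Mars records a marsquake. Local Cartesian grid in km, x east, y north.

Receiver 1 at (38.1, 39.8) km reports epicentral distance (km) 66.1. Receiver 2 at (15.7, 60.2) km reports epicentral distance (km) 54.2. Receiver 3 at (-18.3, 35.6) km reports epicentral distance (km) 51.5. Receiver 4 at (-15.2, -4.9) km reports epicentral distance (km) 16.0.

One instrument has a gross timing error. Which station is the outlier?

Solve using three stations at a time. Using Receiver 1, Receiver 3, Receiver 4 (subtract circle equations pairwise → linear system) gives (x, y) ≈ (-1.5, -13.1).
Distances from that point to each station vs reported:
  Receiver 1: calculated 66.1 vs reported 66.1 → residual 0.0 km
  Receiver 2: calculated 75.3 vs reported 54.2 → residual 21.1 km
  Receiver 3: calculated 51.5 vs reported 51.5 → residual 0.0 km
  Receiver 4: calculated 15.9 vs reported 16.0 → residual 0.1 km
Receiver 1, Receiver 3, Receiver 4 are mutually consistent (residuals ≈ 0); Receiver 2 is off by 21.1 km.

Receiver 2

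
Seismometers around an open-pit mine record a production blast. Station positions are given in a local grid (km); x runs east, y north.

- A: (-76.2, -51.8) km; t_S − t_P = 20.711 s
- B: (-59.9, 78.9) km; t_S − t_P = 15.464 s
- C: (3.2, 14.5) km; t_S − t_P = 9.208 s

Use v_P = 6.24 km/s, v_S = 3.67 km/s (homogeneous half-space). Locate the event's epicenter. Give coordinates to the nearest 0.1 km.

(75.5, 53.3)

Distance from S−P lag: d = Δt · v_P v_S / (v_P − v_S) = Δt · (6.24·3.67)/(6.24−3.67) ≈ 8.9108·Δt.
So d_A = 184.55, d_B = 137.80, d_C = 82.05 km.
Circle about each station: (x + 76.2)² + (y + 51.8)² = 184.55²; (x + 59.9)² + (y − 78.9)² = 137.80²; (x − 3.2)² + (y − 14.5)² = 82.05².
Subtracting the A equation from the B and C equations removes the quadratic terms:
32.6 x + 261.4 y = 16393.40
158.8 x + 132.6 y = 19057.31
Solving the 2×2 system: x ≈ 75.5, y ≈ 53.3 km.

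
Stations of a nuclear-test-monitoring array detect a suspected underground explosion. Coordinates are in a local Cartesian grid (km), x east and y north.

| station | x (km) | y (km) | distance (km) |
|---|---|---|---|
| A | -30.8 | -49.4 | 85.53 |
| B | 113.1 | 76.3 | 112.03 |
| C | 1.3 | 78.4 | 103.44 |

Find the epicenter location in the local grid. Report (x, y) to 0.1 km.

x ≈ 47.2 km, y ≈ -14.3 km

Circle about each station: (x + 30.8)² + (y + 49.4)² = 85.53²; (x − 113.1)² + (y − 76.3)² = 112.03²; (x − 1.3)² + (y − 78.4)² = 103.44².
Subtracting pairs of circle equations eliminates x²+y² and gives linear equations (the radical axes):
287.8 x + 251.4 y = 9988.96
64.2 x + 255.6 y = -625.20
Solving the 2×2 system: x ≈ 47.2, y ≈ -14.3 km.
Check against A (with the unrounded x, y): √((x + 30.8)²+(y + 49.4)²) = 85.53 ≈ 85.53 km. ✓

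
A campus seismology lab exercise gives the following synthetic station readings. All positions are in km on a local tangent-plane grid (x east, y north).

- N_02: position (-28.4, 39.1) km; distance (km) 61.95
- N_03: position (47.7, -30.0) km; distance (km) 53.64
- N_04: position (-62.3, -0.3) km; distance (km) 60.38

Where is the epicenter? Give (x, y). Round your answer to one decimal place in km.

-4.6 km east, -18.1 km north

Circle about each station: (x + 28.4)² + (y − 39.1)² = 61.95²; (x − 47.7)² + (y + 30.0)² = 53.64²; (x + 62.3)² + (y + 0.3)² = 60.38².
Subtracting pairs of circle equations eliminates x²+y² and gives linear equations (the radical axes):
152.2 x − 138.2 y = 1800.47
-67.8 x − 78.8 y = 1738.07
Solving the 2×2 system: x ≈ -4.6, y ≈ -18.1 km.
Check against N_02 (with the unrounded x, y): √((x + 28.4)²+(y − 39.1)²) = 61.95 ≈ 61.95 km. ✓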